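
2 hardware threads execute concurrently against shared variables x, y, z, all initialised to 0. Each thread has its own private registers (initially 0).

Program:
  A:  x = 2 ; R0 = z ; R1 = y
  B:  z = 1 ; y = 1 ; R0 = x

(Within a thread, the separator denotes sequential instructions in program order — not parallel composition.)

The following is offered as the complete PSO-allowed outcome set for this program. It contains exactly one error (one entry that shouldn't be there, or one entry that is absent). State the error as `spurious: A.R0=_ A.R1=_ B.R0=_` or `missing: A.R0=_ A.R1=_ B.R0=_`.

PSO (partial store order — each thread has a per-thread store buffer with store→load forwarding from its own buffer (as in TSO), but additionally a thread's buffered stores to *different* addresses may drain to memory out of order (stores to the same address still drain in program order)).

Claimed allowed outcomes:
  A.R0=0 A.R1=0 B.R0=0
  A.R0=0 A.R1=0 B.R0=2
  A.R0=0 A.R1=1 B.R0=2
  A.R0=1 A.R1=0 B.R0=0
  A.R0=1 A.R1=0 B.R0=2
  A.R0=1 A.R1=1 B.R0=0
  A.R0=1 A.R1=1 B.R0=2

missing: A.R0=0 A.R1=1 B.R0=0

outcome vector order: (A.R0,A.R1,B.R0)
under PSO → (0,0,0) (0,0,2) (0,1,0) (0,1,2) (1,0,0) (1,0,2) (1,1,0) (1,1,2)
PSO∖claimed = {(0,1,0)}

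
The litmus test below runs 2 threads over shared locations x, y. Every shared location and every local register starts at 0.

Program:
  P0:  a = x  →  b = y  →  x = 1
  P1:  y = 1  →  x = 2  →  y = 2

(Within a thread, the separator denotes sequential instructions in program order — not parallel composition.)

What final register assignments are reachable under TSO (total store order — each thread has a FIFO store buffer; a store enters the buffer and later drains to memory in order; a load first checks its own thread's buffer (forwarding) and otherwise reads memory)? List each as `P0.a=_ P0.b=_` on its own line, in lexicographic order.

P0.a=0 P0.b=0
P0.a=0 P0.b=1
P0.a=0 P0.b=2
P0.a=2 P0.b=1
P0.a=2 P0.b=2

outcome vector order: (P0.a,P0.b)
|TSO outcomes| = 5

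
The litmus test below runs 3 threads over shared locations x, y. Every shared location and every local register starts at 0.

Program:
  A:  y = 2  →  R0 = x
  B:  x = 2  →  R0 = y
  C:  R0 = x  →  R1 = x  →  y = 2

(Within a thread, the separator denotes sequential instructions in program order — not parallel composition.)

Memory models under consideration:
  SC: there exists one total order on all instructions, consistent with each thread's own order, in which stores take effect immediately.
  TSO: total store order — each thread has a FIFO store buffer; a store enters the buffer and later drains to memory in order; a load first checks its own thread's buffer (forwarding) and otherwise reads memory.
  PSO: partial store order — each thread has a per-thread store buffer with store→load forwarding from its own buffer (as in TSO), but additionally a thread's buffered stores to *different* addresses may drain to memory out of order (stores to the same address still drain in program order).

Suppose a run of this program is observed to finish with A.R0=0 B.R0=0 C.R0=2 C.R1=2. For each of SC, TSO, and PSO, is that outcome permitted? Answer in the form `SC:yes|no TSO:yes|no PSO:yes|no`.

outcome vector order: (A.R0,B.R0,C.R0,C.R1)
[SC] allowed = {0200 0202 0222 2000 2002 2022 2200 2202 2222}
[TSO] allowed = {0000 0002 0022 0200 0202 0222 2000 2002 2022 2200 2202 2222}
[PSO] allowed = {0000 0002 0022 0200 0202 0222 2000 2002 2022 2200 2202 2222}
target 0022 ∈ {TSO,PSO}

SC:no TSO:yes PSO:yes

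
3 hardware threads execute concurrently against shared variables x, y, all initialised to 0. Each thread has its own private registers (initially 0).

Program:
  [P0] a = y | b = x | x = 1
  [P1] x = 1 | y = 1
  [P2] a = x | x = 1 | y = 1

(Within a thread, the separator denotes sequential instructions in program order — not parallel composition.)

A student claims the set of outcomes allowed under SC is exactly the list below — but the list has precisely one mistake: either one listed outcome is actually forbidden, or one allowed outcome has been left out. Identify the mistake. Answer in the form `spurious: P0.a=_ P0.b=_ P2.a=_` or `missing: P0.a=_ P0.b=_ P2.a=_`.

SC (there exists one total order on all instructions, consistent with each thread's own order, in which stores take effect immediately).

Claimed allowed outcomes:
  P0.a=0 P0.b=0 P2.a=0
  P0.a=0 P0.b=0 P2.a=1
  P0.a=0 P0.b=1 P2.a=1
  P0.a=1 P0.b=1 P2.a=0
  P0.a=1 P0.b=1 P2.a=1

missing: P0.a=0 P0.b=1 P2.a=0

outcome vector order: (P0.a,P0.b,P2.a)
[SC] allowed = {<0 0 0>; <0 0 1>; <0 1 0>; <0 1 1>; <1 1 0>; <1 1 1>}
SC∖claimed = {<0 1 0>}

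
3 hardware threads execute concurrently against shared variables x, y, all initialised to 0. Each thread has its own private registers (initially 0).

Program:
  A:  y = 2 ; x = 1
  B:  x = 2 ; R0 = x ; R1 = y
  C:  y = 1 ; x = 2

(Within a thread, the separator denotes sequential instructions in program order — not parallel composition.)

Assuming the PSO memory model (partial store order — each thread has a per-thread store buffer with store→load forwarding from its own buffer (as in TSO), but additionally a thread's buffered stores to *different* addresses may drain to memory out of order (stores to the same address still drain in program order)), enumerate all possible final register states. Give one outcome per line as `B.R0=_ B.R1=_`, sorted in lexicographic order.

B.R0=1 B.R1=0
B.R0=1 B.R1=1
B.R0=1 B.R1=2
B.R0=2 B.R1=0
B.R0=2 B.R1=1
B.R0=2 B.R1=2

outcome vector order: (B.R0,B.R1)
|PSO outcomes| = 6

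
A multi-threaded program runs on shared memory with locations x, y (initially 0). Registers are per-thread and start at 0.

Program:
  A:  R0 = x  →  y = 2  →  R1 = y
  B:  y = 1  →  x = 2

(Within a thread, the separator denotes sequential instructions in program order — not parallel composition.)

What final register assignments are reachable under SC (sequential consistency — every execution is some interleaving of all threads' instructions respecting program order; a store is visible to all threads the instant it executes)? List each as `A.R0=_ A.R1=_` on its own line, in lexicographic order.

outcome vector order: (A.R0,A.R1)
|SC outcomes| = 3

A.R0=0 A.R1=1
A.R0=0 A.R1=2
A.R0=2 A.R1=2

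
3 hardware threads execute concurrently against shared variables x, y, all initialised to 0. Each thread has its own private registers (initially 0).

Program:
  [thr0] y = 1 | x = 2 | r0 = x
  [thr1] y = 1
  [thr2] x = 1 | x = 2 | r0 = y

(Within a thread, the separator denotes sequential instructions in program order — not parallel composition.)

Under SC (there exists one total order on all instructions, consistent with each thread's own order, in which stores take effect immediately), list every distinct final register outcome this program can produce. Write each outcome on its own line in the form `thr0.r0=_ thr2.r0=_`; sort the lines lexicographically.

outcome vector order: (thr0.r0,thr2.r0)
|SC outcomes| = 3

thr0.r0=1 thr2.r0=1
thr0.r0=2 thr2.r0=0
thr0.r0=2 thr2.r0=1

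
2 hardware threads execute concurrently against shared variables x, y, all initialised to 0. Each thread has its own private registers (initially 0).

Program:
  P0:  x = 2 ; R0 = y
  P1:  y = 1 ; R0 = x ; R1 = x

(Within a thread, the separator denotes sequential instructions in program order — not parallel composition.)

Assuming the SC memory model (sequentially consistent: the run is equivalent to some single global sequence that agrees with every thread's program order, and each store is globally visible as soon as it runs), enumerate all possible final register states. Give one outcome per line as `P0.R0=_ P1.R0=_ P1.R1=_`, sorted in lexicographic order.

outcome vector order: (P0.R0,P1.R0,P1.R1)
|SC outcomes| = 4

P0.R0=0 P1.R0=2 P1.R1=2
P0.R0=1 P1.R0=0 P1.R1=0
P0.R0=1 P1.R0=0 P1.R1=2
P0.R0=1 P1.R0=2 P1.R1=2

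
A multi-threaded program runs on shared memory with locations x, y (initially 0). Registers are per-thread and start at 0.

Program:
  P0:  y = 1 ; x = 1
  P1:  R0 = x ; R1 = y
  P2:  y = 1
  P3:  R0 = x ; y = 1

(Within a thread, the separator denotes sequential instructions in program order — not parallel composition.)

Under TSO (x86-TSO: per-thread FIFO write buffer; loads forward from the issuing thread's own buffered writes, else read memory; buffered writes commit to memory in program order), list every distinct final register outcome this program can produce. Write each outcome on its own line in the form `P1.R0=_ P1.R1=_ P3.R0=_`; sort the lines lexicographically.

P1.R0=0 P1.R1=0 P3.R0=0
P1.R0=0 P1.R1=0 P3.R0=1
P1.R0=0 P1.R1=1 P3.R0=0
P1.R0=0 P1.R1=1 P3.R0=1
P1.R0=1 P1.R1=1 P3.R0=0
P1.R0=1 P1.R1=1 P3.R0=1

outcome vector order: (P1.R0,P1.R1,P3.R0)
|TSO outcomes| = 6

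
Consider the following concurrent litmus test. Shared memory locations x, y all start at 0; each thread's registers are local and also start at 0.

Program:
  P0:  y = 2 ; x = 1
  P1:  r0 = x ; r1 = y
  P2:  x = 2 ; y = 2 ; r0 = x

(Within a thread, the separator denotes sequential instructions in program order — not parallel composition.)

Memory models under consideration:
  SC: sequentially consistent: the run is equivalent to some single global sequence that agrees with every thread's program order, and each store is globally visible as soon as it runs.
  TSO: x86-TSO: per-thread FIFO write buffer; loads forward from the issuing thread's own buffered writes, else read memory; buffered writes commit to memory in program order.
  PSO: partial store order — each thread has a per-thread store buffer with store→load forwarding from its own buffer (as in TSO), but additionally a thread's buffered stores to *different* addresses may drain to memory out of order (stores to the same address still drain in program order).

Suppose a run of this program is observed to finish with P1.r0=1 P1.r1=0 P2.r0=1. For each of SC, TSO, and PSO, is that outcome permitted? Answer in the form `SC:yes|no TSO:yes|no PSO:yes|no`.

SC:no TSO:no PSO:yes

outcome vector order: (P1.r0,P1.r1,P2.r0)
[SC] allowed = {001, 002, 021, 022, 121, 122, 201, 202, 221, 222}
[TSO] allowed = {001, 002, 021, 022, 121, 122, 201, 202, 221, 222}
[PSO] allowed = {001, 002, 021, 022, 101, 102, 121, 122, 201, 202, 221, 222}
target 101 ∈ {PSO}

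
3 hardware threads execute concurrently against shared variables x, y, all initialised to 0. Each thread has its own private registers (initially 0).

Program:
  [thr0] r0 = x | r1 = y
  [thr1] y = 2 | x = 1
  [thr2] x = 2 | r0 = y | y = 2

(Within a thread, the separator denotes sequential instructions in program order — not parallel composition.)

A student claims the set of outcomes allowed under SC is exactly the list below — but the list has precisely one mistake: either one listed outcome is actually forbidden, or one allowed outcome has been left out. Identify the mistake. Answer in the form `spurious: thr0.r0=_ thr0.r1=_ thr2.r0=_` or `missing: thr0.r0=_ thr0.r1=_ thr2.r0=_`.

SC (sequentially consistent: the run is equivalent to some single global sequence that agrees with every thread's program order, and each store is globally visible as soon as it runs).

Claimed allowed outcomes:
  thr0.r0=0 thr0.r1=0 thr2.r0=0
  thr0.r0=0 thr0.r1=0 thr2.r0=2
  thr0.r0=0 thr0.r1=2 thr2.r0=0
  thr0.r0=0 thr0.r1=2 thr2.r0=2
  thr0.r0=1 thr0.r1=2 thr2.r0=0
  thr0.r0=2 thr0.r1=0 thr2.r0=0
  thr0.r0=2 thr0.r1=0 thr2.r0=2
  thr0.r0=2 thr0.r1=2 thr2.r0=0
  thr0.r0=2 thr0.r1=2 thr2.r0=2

missing: thr0.r0=1 thr0.r1=2 thr2.r0=2

outcome vector order: (thr0.r0,thr0.r1,thr2.r0)
SC (10): 000, 002, 020, 022, 120, 122, 200, 202, 220, 222
SC∖claimed = {122}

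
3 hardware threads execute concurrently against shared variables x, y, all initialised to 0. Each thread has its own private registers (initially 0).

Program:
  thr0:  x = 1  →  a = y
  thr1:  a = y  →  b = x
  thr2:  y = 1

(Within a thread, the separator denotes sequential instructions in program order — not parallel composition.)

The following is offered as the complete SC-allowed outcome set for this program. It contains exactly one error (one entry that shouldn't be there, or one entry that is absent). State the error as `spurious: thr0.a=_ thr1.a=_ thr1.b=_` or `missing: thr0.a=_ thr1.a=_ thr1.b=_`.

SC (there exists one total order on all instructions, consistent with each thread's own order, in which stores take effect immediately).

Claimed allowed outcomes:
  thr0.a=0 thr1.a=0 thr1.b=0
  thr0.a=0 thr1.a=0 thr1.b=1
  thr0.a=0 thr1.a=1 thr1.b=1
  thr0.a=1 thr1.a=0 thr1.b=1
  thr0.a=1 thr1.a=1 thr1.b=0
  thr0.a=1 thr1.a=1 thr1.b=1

missing: thr0.a=1 thr1.a=0 thr1.b=0

outcome vector order: (thr0.a,thr1.a,thr1.b)
SC: 7 outcomes — {(0,0,0) (0,0,1) (0,1,1) (1,0,0) (1,0,1) (1,1,0) (1,1,1)}
SC∖claimed = {(1,0,0)}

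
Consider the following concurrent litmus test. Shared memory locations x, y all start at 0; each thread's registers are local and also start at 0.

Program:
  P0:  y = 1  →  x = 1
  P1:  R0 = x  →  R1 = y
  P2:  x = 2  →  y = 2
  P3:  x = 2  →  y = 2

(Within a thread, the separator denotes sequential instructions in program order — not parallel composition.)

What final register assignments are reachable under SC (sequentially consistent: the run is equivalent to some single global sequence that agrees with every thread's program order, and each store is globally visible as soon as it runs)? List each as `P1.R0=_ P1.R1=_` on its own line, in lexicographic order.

outcome vector order: (P1.R0,P1.R1)
|SC outcomes| = 8

P1.R0=0 P1.R1=0
P1.R0=0 P1.R1=1
P1.R0=0 P1.R1=2
P1.R0=1 P1.R1=1
P1.R0=1 P1.R1=2
P1.R0=2 P1.R1=0
P1.R0=2 P1.R1=1
P1.R0=2 P1.R1=2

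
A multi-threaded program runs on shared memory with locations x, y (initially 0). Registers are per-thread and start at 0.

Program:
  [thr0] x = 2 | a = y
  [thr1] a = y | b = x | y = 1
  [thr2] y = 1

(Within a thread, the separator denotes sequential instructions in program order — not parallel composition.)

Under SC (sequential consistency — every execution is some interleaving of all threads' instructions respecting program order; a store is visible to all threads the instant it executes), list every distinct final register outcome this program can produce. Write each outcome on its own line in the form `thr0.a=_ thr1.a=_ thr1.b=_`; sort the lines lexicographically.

thr0.a=0 thr1.a=0 thr1.b=0
thr0.a=0 thr1.a=0 thr1.b=2
thr0.a=0 thr1.a=1 thr1.b=2
thr0.a=1 thr1.a=0 thr1.b=0
thr0.a=1 thr1.a=0 thr1.b=2
thr0.a=1 thr1.a=1 thr1.b=0
thr0.a=1 thr1.a=1 thr1.b=2

outcome vector order: (thr0.a,thr1.a,thr1.b)
|SC outcomes| = 7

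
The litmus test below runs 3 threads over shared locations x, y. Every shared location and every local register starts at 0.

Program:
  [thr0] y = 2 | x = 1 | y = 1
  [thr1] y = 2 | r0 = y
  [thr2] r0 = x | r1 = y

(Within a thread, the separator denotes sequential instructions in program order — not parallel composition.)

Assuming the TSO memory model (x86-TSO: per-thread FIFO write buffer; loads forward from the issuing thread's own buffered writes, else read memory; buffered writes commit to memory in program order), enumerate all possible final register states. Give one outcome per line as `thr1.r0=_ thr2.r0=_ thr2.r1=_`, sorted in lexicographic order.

thr1.r0=1 thr2.r0=0 thr2.r1=0
thr1.r0=1 thr2.r0=0 thr2.r1=1
thr1.r0=1 thr2.r0=0 thr2.r1=2
thr1.r0=1 thr2.r0=1 thr2.r1=1
thr1.r0=1 thr2.r0=1 thr2.r1=2
thr1.r0=2 thr2.r0=0 thr2.r1=0
thr1.r0=2 thr2.r0=0 thr2.r1=1
thr1.r0=2 thr2.r0=0 thr2.r1=2
thr1.r0=2 thr2.r0=1 thr2.r1=1
thr1.r0=2 thr2.r0=1 thr2.r1=2

outcome vector order: (thr1.r0,thr2.r0,thr2.r1)
|TSO outcomes| = 10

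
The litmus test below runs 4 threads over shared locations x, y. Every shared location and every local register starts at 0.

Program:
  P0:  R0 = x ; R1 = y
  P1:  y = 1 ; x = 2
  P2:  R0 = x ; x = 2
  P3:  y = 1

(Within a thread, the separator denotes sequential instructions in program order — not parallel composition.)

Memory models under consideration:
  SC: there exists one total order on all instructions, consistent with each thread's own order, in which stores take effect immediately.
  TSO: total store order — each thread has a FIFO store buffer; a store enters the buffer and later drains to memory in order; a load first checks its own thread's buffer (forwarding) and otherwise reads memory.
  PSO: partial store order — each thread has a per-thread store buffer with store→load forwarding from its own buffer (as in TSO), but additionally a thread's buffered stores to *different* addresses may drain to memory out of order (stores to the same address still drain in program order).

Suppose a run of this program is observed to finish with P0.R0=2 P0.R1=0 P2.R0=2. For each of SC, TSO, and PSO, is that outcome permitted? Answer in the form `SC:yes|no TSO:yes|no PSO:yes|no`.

outcome vector order: (P0.R0,P0.R1,P2.R0)
SC (7): <0 0 0>; <0 0 2>; <0 1 0>; <0 1 2>; <2 0 0>; <2 1 0>; <2 1 2>
TSO (7): <0 0 0>; <0 0 2>; <0 1 0>; <0 1 2>; <2 0 0>; <2 1 0>; <2 1 2>
PSO (8): <0 0 0>; <0 0 2>; <0 1 0>; <0 1 2>; <2 0 0>; <2 0 2>; <2 1 0>; <2 1 2>
target <2 0 2> ∈ {PSO}

SC:no TSO:no PSO:yes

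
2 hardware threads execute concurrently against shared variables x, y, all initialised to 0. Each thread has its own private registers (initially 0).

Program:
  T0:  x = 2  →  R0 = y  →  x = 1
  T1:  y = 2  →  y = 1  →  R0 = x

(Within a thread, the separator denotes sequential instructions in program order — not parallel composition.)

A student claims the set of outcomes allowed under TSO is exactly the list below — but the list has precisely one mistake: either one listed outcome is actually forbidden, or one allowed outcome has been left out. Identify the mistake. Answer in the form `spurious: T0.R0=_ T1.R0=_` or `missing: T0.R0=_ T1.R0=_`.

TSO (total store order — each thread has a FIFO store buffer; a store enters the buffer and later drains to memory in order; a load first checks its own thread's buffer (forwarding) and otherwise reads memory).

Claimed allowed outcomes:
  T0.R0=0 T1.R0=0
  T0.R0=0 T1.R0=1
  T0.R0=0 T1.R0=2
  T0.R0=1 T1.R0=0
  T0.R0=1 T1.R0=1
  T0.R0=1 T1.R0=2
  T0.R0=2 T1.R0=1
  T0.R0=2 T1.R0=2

outcome vector order: (T0.R0,T1.R0)
[TSO] allowed = {00; 01; 02; 10; 11; 12; 20; 21; 22}
TSO∖claimed = {20}

missing: T0.R0=2 T1.R0=0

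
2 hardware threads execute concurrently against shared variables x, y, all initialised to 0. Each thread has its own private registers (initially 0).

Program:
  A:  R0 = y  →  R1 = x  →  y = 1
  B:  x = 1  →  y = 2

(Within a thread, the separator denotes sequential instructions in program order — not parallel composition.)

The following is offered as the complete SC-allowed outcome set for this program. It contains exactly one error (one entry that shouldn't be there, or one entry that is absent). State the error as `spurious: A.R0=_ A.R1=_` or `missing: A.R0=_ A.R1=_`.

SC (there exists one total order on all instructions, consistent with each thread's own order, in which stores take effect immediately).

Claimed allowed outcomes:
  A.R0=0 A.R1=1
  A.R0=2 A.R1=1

missing: A.R0=0 A.R1=0

outcome vector order: (A.R0,A.R1)
under SC → 00 01 21
SC∖claimed = {00}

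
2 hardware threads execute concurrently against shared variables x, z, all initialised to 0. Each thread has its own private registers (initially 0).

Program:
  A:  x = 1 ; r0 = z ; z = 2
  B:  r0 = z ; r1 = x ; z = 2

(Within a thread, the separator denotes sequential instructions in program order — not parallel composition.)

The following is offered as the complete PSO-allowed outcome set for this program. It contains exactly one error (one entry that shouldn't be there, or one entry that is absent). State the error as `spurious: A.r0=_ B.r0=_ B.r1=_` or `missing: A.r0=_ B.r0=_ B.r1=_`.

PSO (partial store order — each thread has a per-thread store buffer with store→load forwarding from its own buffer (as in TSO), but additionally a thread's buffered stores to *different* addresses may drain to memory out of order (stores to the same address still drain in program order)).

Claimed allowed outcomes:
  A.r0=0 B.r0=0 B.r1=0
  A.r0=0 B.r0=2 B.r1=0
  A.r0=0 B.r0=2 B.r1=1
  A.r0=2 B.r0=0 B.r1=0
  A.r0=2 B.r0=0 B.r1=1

outcome vector order: (A.r0,B.r0,B.r1)
under PSO → 0/0/0; 0/0/1; 0/2/0; 0/2/1; 2/0/0; 2/0/1
PSO∖claimed = {0/0/1}

missing: A.r0=0 B.r0=0 B.r1=1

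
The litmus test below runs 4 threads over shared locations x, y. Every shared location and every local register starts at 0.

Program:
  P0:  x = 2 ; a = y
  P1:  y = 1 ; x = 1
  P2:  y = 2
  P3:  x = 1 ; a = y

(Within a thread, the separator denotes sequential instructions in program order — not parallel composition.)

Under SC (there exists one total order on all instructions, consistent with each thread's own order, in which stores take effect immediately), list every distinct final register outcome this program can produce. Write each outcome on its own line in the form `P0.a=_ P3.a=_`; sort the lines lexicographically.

P0.a=0 P3.a=0
P0.a=0 P3.a=1
P0.a=0 P3.a=2
P0.a=1 P3.a=0
P0.a=1 P3.a=1
P0.a=1 P3.a=2
P0.a=2 P3.a=0
P0.a=2 P3.a=1
P0.a=2 P3.a=2

outcome vector order: (P0.a,P3.a)
|SC outcomes| = 9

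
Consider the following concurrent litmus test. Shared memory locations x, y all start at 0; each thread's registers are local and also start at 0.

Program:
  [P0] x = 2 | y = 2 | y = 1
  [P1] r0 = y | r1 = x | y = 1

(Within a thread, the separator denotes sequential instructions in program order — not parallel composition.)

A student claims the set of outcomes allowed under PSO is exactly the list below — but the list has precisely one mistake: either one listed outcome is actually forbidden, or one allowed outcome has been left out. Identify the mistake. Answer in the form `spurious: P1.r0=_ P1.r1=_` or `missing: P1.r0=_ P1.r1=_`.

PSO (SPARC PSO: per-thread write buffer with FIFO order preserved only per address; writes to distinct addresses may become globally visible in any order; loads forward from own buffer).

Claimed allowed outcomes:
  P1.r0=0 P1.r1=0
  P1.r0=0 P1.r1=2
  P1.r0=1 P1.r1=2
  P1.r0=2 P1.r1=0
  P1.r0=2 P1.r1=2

outcome vector order: (P1.r0,P1.r1)
[PSO] allowed = {(0,0), (0,2), (1,0), (1,2), (2,0), (2,2)}
PSO∖claimed = {(1,0)}

missing: P1.r0=1 P1.r1=0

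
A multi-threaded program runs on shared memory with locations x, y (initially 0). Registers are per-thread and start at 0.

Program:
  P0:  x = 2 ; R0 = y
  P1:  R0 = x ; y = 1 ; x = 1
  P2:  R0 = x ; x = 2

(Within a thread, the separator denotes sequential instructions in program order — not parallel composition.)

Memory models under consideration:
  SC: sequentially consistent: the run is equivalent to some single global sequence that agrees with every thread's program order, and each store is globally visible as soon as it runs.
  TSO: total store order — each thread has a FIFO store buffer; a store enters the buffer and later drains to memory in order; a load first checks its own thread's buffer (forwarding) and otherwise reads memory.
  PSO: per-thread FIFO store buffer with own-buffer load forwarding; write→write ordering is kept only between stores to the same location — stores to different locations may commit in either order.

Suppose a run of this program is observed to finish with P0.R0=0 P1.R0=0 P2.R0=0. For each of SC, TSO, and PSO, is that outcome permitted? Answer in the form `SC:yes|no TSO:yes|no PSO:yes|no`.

outcome vector order: (P0.R0,P1.R0,P2.R0)
under SC → 0/0/0; 0/0/1; 0/0/2; 0/2/0; 0/2/1; 0/2/2; 1/0/0; 1/0/1; 1/0/2; 1/2/0; 1/2/1; 1/2/2
under TSO → 0/0/0; 0/0/1; 0/0/2; 0/2/0; 0/2/1; 0/2/2; 1/0/0; 1/0/1; 1/0/2; 1/2/0; 1/2/1; 1/2/2
under PSO → 0/0/0; 0/0/1; 0/0/2; 0/2/0; 0/2/1; 0/2/2; 1/0/0; 1/0/1; 1/0/2; 1/2/0; 1/2/1; 1/2/2
target 0/0/0 ∈ {SC,TSO,PSO}

SC:yes TSO:yes PSO:yes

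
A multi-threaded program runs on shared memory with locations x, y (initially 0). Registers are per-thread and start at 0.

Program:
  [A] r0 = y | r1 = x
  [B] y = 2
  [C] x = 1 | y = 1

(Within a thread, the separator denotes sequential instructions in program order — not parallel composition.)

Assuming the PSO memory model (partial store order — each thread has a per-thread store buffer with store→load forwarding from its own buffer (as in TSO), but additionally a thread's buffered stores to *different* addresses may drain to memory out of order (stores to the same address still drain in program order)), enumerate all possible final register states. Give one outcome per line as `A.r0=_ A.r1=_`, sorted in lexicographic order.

outcome vector order: (A.r0,A.r1)
|PSO outcomes| = 6

A.r0=0 A.r1=0
A.r0=0 A.r1=1
A.r0=1 A.r1=0
A.r0=1 A.r1=1
A.r0=2 A.r1=0
A.r0=2 A.r1=1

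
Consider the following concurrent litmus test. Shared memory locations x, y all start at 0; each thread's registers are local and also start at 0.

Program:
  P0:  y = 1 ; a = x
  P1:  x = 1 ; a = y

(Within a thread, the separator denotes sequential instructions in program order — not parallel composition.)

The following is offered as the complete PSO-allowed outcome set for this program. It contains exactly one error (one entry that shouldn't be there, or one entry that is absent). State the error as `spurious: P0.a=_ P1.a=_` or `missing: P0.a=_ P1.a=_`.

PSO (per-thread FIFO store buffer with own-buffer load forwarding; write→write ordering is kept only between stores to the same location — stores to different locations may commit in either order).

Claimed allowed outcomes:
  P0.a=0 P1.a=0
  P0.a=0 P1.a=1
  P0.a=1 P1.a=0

missing: P0.a=1 P1.a=1

outcome vector order: (P0.a,P1.a)
under PSO → 0/0 0/1 1/0 1/1
PSO∖claimed = {1/1}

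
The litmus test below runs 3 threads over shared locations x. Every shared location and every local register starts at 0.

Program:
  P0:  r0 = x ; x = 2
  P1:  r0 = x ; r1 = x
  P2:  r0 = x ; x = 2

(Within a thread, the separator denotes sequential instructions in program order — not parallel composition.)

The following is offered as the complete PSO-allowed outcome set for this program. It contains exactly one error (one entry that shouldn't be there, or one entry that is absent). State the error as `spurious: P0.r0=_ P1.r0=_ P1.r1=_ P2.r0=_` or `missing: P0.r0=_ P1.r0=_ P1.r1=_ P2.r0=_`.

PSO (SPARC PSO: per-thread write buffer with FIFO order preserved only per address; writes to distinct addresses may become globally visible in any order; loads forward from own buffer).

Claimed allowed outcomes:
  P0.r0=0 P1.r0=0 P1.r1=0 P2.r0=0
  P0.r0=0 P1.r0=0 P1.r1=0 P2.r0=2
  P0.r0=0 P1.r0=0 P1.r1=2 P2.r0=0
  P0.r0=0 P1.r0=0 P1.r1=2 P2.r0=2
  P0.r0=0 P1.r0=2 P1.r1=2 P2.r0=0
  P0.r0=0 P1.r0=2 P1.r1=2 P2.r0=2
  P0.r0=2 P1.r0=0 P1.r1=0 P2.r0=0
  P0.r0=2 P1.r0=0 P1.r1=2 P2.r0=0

outcome vector order: (P0.r0,P1.r0,P1.r1,P2.r0)
PSO: 9 outcomes — {(0,0,0,0) (0,0,0,2) (0,0,2,0) (0,0,2,2) (0,2,2,0) (0,2,2,2) (2,0,0,0) (2,0,2,0) (2,2,2,0)}
PSO∖claimed = {(2,2,2,0)}

missing: P0.r0=2 P1.r0=2 P1.r1=2 P2.r0=0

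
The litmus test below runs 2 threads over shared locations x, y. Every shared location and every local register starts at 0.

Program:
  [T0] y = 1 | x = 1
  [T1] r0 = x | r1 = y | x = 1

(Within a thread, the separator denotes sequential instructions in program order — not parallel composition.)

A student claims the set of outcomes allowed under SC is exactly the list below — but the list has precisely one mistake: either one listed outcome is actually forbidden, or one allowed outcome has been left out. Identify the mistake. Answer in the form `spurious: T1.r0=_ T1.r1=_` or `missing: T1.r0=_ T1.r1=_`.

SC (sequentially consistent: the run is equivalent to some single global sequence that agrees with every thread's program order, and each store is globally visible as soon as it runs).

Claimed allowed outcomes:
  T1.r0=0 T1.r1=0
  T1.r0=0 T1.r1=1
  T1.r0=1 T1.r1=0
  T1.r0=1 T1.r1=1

spurious: T1.r0=1 T1.r1=0

outcome vector order: (T1.r0,T1.r1)
SC (3): 0/0; 0/1; 1/1
claimed∖SC = {1/0}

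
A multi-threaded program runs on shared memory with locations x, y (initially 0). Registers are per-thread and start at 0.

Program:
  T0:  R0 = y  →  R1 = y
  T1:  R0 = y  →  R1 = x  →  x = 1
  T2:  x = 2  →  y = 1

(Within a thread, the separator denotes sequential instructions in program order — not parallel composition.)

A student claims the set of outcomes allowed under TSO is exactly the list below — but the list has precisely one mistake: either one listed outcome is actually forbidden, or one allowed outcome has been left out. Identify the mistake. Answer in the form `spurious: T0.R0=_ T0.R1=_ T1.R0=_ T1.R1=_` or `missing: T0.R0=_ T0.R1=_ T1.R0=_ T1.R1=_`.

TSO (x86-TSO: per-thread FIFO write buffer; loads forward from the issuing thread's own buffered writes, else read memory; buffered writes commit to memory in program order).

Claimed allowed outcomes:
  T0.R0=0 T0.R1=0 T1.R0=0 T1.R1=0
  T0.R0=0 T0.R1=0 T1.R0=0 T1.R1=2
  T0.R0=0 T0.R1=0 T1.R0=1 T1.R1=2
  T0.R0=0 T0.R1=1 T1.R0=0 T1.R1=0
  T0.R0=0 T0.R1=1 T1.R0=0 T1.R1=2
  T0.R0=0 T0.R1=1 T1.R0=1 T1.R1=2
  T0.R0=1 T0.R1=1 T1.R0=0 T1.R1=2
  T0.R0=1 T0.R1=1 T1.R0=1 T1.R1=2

missing: T0.R0=1 T0.R1=1 T1.R0=0 T1.R1=0

outcome vector order: (T0.R0,T0.R1,T1.R0,T1.R1)
TSO (9): 0/0/0/0; 0/0/0/2; 0/0/1/2; 0/1/0/0; 0/1/0/2; 0/1/1/2; 1/1/0/0; 1/1/0/2; 1/1/1/2
TSO∖claimed = {1/1/0/0}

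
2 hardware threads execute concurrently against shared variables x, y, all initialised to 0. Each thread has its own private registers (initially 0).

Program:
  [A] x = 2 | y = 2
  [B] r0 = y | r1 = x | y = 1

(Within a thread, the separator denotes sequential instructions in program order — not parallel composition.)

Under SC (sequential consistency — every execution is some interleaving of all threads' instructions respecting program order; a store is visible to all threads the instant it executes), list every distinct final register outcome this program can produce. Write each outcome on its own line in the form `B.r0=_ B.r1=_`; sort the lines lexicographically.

outcome vector order: (B.r0,B.r1)
|SC outcomes| = 3

B.r0=0 B.r1=0
B.r0=0 B.r1=2
B.r0=2 B.r1=2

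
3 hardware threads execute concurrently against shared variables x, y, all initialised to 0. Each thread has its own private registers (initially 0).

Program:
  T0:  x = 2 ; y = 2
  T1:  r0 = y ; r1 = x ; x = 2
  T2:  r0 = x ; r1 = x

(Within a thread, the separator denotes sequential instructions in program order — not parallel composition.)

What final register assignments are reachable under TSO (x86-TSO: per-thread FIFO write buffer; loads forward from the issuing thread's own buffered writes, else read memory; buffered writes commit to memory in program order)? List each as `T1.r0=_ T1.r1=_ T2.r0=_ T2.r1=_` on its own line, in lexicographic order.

T1.r0=0 T1.r1=0 T2.r0=0 T2.r1=0
T1.r0=0 T1.r1=0 T2.r0=0 T2.r1=2
T1.r0=0 T1.r1=0 T2.r0=2 T2.r1=2
T1.r0=0 T1.r1=2 T2.r0=0 T2.r1=0
T1.r0=0 T1.r1=2 T2.r0=0 T2.r1=2
T1.r0=0 T1.r1=2 T2.r0=2 T2.r1=2
T1.r0=2 T1.r1=2 T2.r0=0 T2.r1=0
T1.r0=2 T1.r1=2 T2.r0=0 T2.r1=2
T1.r0=2 T1.r1=2 T2.r0=2 T2.r1=2

outcome vector order: (T1.r0,T1.r1,T2.r0,T2.r1)
|TSO outcomes| = 9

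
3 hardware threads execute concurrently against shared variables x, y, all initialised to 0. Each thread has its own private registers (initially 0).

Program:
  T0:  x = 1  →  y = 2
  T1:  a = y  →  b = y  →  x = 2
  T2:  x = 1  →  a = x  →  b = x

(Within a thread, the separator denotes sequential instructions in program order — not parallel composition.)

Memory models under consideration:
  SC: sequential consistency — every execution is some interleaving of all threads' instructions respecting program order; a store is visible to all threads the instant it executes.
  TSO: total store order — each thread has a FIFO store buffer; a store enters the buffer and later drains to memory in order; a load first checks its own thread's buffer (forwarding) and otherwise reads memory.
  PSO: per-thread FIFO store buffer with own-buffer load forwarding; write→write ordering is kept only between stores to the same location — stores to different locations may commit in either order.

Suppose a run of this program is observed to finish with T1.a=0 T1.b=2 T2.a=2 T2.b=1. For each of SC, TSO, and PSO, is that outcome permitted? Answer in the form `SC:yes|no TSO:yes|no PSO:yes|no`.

SC:no TSO:no PSO:yes

outcome vector order: (T1.a,T1.b,T2.a,T2.b)
SC: 10 outcomes — {0/0/1/1 0/0/1/2 0/0/2/1 0/0/2/2 0/2/1/1 0/2/1/2 0/2/2/2 2/2/1/1 2/2/1/2 2/2/2/2}
TSO: 10 outcomes — {0/0/1/1 0/0/1/2 0/0/2/1 0/0/2/2 0/2/1/1 0/2/1/2 0/2/2/2 2/2/1/1 2/2/1/2 2/2/2/2}
PSO: 12 outcomes — {0/0/1/1 0/0/1/2 0/0/2/1 0/0/2/2 0/2/1/1 0/2/1/2 0/2/2/1 0/2/2/2 2/2/1/1 2/2/1/2 2/2/2/1 2/2/2/2}
target 0/2/2/1 ∈ {PSO}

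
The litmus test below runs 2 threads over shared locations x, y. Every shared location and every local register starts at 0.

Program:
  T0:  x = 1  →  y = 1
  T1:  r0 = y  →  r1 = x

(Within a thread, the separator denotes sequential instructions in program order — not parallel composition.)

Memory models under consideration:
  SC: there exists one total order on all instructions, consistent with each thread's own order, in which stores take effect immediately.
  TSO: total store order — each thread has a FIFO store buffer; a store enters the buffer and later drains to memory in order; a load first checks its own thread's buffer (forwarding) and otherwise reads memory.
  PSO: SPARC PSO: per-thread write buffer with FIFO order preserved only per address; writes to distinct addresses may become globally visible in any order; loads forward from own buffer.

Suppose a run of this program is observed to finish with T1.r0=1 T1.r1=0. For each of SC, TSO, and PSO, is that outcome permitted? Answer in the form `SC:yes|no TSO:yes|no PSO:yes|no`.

SC:no TSO:no PSO:yes

outcome vector order: (T1.r0,T1.r1)
SC (3): <0 0>; <0 1>; <1 1>
TSO (3): <0 0>; <0 1>; <1 1>
PSO (4): <0 0>; <0 1>; <1 0>; <1 1>
target <1 0> ∈ {PSO}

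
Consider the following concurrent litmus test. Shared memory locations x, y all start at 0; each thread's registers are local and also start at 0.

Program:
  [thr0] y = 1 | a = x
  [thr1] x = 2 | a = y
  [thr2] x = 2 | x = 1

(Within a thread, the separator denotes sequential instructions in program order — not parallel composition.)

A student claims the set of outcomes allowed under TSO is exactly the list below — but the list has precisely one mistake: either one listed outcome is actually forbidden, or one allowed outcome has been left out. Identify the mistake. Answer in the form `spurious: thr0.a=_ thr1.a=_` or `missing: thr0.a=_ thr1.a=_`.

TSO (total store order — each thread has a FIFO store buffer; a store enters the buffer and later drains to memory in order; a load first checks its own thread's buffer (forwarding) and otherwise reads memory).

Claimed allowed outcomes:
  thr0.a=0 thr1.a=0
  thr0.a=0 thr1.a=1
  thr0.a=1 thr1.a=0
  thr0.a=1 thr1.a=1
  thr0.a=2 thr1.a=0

missing: thr0.a=2 thr1.a=1

outcome vector order: (thr0.a,thr1.a)
under TSO → 00, 01, 10, 11, 20, 21
TSO∖claimed = {21}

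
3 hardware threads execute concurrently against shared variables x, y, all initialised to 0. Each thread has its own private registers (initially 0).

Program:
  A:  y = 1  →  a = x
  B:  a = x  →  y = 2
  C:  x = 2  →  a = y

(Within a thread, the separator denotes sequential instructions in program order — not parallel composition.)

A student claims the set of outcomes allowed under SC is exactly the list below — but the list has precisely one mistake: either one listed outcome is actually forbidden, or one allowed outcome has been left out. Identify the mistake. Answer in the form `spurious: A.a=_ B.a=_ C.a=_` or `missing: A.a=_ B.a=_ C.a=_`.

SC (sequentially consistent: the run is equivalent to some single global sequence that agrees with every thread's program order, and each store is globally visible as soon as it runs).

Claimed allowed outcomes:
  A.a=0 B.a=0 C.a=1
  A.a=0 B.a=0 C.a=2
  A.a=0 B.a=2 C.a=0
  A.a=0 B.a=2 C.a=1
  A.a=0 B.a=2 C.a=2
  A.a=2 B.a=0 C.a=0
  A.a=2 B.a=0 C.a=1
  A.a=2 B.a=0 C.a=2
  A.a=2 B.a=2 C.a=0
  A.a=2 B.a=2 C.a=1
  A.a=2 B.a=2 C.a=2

spurious: A.a=0 B.a=2 C.a=0

outcome vector order: (A.a,B.a,C.a)
SC (10): (0,0,1), (0,0,2), (0,2,1), (0,2,2), (2,0,0), (2,0,1), (2,0,2), (2,2,0), (2,2,1), (2,2,2)
claimed∖SC = {(0,2,0)}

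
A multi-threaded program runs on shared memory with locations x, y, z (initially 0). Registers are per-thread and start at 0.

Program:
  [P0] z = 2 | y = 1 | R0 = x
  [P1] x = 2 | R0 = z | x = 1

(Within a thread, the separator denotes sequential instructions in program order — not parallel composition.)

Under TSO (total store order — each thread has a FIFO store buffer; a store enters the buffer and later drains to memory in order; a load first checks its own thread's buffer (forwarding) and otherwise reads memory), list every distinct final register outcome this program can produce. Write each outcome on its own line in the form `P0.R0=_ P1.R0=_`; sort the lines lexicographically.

outcome vector order: (P0.R0,P1.R0)
|TSO outcomes| = 6

P0.R0=0 P1.R0=0
P0.R0=0 P1.R0=2
P0.R0=1 P1.R0=0
P0.R0=1 P1.R0=2
P0.R0=2 P1.R0=0
P0.R0=2 P1.R0=2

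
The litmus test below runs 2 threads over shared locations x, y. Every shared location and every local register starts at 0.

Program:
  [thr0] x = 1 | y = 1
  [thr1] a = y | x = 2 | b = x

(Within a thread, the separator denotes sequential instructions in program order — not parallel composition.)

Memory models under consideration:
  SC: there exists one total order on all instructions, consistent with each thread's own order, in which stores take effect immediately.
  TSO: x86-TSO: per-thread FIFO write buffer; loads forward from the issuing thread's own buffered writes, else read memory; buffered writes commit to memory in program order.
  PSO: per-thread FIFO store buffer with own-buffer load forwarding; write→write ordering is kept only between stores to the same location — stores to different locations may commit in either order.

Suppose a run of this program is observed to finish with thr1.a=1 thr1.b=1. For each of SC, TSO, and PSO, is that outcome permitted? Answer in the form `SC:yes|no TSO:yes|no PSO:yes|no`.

SC:no TSO:no PSO:yes

outcome vector order: (thr1.a,thr1.b)
under SC → 01; 02; 12
under TSO → 01; 02; 12
under PSO → 01; 02; 11; 12
target 11 ∈ {PSO}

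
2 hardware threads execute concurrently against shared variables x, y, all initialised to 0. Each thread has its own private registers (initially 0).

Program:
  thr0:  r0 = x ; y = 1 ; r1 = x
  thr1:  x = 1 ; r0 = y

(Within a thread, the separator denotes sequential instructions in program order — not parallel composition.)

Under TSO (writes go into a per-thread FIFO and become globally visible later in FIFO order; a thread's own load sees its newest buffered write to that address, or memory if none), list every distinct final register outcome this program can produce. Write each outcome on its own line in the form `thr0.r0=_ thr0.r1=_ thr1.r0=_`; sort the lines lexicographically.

outcome vector order: (thr0.r0,thr0.r1,thr1.r0)
|TSO outcomes| = 6

thr0.r0=0 thr0.r1=0 thr1.r0=0
thr0.r0=0 thr0.r1=0 thr1.r0=1
thr0.r0=0 thr0.r1=1 thr1.r0=0
thr0.r0=0 thr0.r1=1 thr1.r0=1
thr0.r0=1 thr0.r1=1 thr1.r0=0
thr0.r0=1 thr0.r1=1 thr1.r0=1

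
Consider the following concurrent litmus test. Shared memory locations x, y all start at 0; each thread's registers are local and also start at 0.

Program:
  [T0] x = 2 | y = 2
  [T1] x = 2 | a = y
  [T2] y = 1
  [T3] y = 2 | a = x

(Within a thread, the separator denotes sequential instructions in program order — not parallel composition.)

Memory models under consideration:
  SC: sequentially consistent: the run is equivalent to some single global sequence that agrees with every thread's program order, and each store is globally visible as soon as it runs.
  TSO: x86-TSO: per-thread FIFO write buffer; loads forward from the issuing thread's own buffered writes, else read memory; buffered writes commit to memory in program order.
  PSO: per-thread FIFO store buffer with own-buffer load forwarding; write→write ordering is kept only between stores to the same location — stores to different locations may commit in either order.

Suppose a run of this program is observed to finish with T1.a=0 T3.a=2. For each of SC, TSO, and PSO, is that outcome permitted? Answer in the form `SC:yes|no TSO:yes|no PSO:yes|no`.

outcome vector order: (T1.a,T3.a)
SC: 5 outcomes — {0/2 1/0 1/2 2/0 2/2}
TSO: 6 outcomes — {0/0 0/2 1/0 1/2 2/0 2/2}
PSO: 6 outcomes — {0/0 0/2 1/0 1/2 2/0 2/2}
target 0/2 ∈ {SC,TSO,PSO}

SC:yes TSO:yes PSO:yes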